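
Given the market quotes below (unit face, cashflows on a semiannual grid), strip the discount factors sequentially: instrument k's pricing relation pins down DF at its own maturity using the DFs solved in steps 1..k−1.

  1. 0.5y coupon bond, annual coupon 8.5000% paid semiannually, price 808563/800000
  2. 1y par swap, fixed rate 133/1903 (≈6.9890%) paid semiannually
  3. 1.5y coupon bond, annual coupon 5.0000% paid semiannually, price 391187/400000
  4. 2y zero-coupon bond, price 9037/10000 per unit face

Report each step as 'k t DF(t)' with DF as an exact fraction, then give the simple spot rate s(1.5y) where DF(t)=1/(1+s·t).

1 1/2 1939/2000
2 1 1867/2000
3 3/2 9077/10000
4 2 9037/10000
s(1.5y) = (1/(9077/10000) − 1)/(3/2) = 1846/27231 ≈ 6.7790%

step 1 [0.5y] bond c/2=17/400: DF=(808563/800000 − 17/400·(0))/(1+17/400) = 1939/2000 ≈ 0.969500
step 2 [1y] swap r/2=133/3806: DF=(1 − 133/3806·(0.969500))/(1+133/3806) = 1867/2000 ≈ 0.933500
step 3 [1.5y] bond c/2=1/40: DF=(391187/400000 − 1/40·(0.969500+0.933500))/(1+1/40) = 9077/10000 ≈ 0.907700
step 4 [2y] zero: DF = P = 9037/10000 ≈ 0.903700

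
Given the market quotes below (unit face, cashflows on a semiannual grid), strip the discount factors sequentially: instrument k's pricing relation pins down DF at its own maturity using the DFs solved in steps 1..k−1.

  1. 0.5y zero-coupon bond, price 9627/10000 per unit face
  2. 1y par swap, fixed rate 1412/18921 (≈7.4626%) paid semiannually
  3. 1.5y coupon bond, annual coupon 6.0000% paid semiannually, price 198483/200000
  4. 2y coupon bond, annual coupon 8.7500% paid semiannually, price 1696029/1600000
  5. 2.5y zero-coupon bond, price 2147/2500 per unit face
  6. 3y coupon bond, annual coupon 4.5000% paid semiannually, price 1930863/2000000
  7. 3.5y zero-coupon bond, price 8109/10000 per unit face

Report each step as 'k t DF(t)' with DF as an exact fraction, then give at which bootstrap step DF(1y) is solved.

1 1/2 9627/10000
2 1 4647/5000
3 3/2 2271/2500
4 2 4491/5000
5 5/2 2147/2500
6 3 8439/10000
7 7/2 8109/10000
DF(1y) is solved at step 2

step 1 [0.5y] zero: DF = P = 9627/10000 ≈ 0.962700
step 2 [1y] swap r/2=706/18921: DF=(1 − 706/18921·(0.962700))/(1+706/18921) = 4647/5000 ≈ 0.929400
step 3 [1.5y] bond c/2=3/100: DF=(198483/200000 − 3/100·(0.962700+0.929400))/(1+3/100) = 2271/2500 ≈ 0.908400
step 4 [2y] bond c/2=7/160: DF=(1696029/1600000 − 7/160·(0.962700+0.929400+0.908400))/(1+7/160) = 4491/5000 ≈ 0.898200
step 5 [2.5y] zero: DF = P = 2147/2500 ≈ 0.858800
step 6 [3y] bond c/2=9/400: DF=(1930863/2000000 − 9/400·(0.962700+0.929400+0.908400+0.898200+0.858800))/(1+9/400) = 8439/10000 ≈ 0.843900
step 7 [3.5y] zero: DF = P = 8109/10000 ≈ 0.810900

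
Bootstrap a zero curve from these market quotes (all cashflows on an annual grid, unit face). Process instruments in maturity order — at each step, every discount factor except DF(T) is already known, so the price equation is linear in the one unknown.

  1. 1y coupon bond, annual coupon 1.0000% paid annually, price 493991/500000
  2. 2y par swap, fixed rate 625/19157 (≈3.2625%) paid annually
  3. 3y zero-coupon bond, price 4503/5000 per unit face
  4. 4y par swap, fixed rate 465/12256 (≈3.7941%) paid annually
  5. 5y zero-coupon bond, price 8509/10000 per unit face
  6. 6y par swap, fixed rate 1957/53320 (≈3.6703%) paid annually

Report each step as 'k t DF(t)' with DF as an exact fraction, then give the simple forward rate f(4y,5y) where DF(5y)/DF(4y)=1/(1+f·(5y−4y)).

1 1 4891/5000
2 2 15/16
3 3 4503/5000
4 4 1721/2000
5 5 8509/10000
6 6 8043/10000
f(4y,5y) = ((1721/2000)/(8509/10000) − 1)/(1) = 96/8509 ≈ 1.1282%

step 1 [1y] bond c/1=1/100: DF=(493991/500000 − 1/100·(0))/(1+1/100) = 4891/5000 ≈ 0.978200
step 2 [2y] swap r/1=625/19157: DF=(1 − 625/19157·(0.978200))/(1+625/19157) = 15/16 ≈ 0.937500
step 3 [3y] zero: DF = P = 4503/5000 ≈ 0.900600
step 4 [4y] swap r/1=465/12256: DF=(1 − 465/12256·(0.978200+0.937500+0.900600))/(1+465/12256) = 1721/2000 ≈ 0.860500
step 5 [5y] zero: DF = P = 8509/10000 ≈ 0.850900
step 6 [6y] swap r/1=1957/53320: DF=(1 − 1957/53320·(0.978200+0.937500+0.900600+0.860500+0.850900))/(1+1957/53320) = 8043/10000 ≈ 0.804300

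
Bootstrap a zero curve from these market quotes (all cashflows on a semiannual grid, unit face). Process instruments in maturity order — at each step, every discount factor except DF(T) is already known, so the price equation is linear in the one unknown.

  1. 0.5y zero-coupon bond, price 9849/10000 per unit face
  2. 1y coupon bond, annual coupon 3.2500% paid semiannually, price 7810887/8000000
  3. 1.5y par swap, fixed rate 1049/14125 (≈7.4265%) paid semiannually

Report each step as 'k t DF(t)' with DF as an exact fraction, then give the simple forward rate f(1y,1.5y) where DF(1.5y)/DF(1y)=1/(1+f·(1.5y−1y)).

1 1/2 9849/10000
2 1 189/200
3 3/2 8951/10000
f(1y,1.5y) = ((189/200)/(8951/10000) − 1)/(1/2) = 998/8951 ≈ 11.1496%

step 1 [0.5y] zero: DF = P = 9849/10000 ≈ 0.984900
step 2 [1y] bond c/2=13/800: DF=(7810887/8000000 − 13/800·(0.984900))/(1+13/800) = 189/200 ≈ 0.945000
step 3 [1.5y] swap r/2=1049/28250: DF=(1 − 1049/28250·(0.984900+0.945000))/(1+1049/28250) = 8951/10000 ≈ 0.895100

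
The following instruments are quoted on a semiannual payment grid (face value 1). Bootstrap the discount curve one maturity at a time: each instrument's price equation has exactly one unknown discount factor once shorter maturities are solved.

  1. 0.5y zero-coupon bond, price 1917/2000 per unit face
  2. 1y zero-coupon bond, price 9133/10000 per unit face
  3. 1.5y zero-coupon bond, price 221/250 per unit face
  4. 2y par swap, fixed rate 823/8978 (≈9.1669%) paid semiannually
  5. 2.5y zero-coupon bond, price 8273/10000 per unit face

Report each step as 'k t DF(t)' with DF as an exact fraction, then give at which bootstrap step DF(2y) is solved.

step 1 [0.5y] zero: DF = P = 1917/2000 ≈ 0.958500
step 2 [1y] zero: DF = P = 9133/10000 ≈ 0.913300
step 3 [1.5y] zero: DF = P = 221/250 ≈ 0.884000
step 4 [2y] swap r/2=823/17956: DF=(1 − 823/17956·(0.958500+0.913300+0.884000))/(1+823/17956) = 4177/5000 ≈ 0.835400
step 5 [2.5y] zero: DF = P = 8273/10000 ≈ 0.827300

1 1/2 1917/2000
2 1 9133/10000
3 3/2 221/250
4 2 4177/5000
5 5/2 8273/10000
DF(2y) is solved at step 4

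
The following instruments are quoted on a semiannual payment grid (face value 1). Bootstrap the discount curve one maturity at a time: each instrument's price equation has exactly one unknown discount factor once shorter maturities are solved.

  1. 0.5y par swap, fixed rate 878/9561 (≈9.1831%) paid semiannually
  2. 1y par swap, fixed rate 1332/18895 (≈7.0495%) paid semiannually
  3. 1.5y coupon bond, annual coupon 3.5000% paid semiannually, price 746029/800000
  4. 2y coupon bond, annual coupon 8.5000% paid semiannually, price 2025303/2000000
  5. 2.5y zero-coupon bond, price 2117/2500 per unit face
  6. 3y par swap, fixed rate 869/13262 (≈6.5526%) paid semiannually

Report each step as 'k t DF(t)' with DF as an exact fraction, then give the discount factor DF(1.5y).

1 1/2 9561/10000
2 1 4667/5000
3 3/2 221/250
4 2 8583/10000
5 5/2 2117/2500
6 3 4131/5000
DF(1.5y) = 221/250 ≈ 0.884000

step 1 [0.5y] swap r/2=439/9561: DF=(1 − 439/9561·(0))/(1+439/9561) = 9561/10000 ≈ 0.956100
step 2 [1y] swap r/2=666/18895: DF=(1 − 666/18895·(0.956100))/(1+666/18895) = 4667/5000 ≈ 0.933400
step 3 [1.5y] bond c/2=7/400: DF=(746029/800000 − 7/400·(0.956100+0.933400))/(1+7/400) = 221/250 ≈ 0.884000
step 4 [2y] bond c/2=17/400: DF=(2025303/2000000 − 17/400·(0.956100+0.933400+0.884000))/(1+17/400) = 8583/10000 ≈ 0.858300
step 5 [2.5y] zero: DF = P = 2117/2500 ≈ 0.846800
step 6 [3y] swap r/2=869/26524: DF=(1 − 869/26524·(0.956100+0.933400+0.884000+0.858300+0.846800))/(1+869/26524) = 4131/5000 ≈ 0.826200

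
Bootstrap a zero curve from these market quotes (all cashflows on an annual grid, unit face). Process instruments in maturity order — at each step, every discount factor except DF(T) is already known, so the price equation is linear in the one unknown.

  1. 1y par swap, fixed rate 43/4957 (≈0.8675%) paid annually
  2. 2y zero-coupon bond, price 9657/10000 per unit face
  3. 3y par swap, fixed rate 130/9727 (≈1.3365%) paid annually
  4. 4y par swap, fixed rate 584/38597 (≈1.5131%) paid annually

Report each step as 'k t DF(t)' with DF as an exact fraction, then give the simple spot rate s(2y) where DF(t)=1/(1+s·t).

1 1 4957/5000
2 2 9657/10000
3 3 961/1000
4 4 1177/1250
s(2y) = (1/(9657/10000) − 1)/(2) = 343/19314 ≈ 1.7759%

step 1 [1y] swap r/1=43/4957: DF=(1 − 43/4957·(0))/(1+43/4957) = 4957/5000 ≈ 0.991400
step 2 [2y] zero: DF = P = 9657/10000 ≈ 0.965700
step 3 [3y] swap r/1=130/9727: DF=(1 − 130/9727·(0.991400+0.965700))/(1+130/9727) = 961/1000 ≈ 0.961000
step 4 [4y] swap r/1=584/38597: DF=(1 − 584/38597·(0.991400+0.965700+0.961000))/(1+584/38597) = 1177/1250 ≈ 0.941600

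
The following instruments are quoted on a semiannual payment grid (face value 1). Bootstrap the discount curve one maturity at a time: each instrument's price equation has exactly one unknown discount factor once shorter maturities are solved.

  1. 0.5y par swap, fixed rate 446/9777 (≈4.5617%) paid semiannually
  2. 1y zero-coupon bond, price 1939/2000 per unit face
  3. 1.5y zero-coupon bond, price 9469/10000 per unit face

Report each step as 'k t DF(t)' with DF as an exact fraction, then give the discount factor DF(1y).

1 1/2 9777/10000
2 1 1939/2000
3 3/2 9469/10000
DF(1y) = 1939/2000 ≈ 0.969500

step 1 [0.5y] swap r/2=223/9777: DF=(1 − 223/9777·(0))/(1+223/9777) = 9777/10000 ≈ 0.977700
step 2 [1y] zero: DF = P = 1939/2000 ≈ 0.969500
step 3 [1.5y] zero: DF = P = 9469/10000 ≈ 0.946900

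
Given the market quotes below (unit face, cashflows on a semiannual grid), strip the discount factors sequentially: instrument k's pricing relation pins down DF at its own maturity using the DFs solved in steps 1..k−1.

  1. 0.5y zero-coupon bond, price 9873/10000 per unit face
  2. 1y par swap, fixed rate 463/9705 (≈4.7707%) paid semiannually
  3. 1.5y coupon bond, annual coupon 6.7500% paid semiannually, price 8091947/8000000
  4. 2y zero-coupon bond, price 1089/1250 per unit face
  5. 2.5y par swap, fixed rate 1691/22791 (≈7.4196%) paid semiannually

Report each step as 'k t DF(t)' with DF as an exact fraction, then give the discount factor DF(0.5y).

1 1/2 9873/10000
2 1 9537/10000
3 3/2 9151/10000
4 2 1089/1250
5 5/2 8309/10000
DF(0.5y) = 9873/10000 ≈ 0.987300

step 1 [0.5y] zero: DF = P = 9873/10000 ≈ 0.987300
step 2 [1y] swap r/2=463/19410: DF=(1 − 463/19410·(0.987300))/(1+463/19410) = 9537/10000 ≈ 0.953700
step 3 [1.5y] bond c/2=27/800: DF=(8091947/8000000 − 27/800·(0.987300+0.953700))/(1+27/800) = 9151/10000 ≈ 0.915100
step 4 [2y] zero: DF = P = 1089/1250 ≈ 0.871200
step 5 [2.5y] swap r/2=1691/45582: DF=(1 − 1691/45582·(0.987300+0.953700+0.915100+0.871200))/(1+1691/45582) = 8309/10000 ≈ 0.830900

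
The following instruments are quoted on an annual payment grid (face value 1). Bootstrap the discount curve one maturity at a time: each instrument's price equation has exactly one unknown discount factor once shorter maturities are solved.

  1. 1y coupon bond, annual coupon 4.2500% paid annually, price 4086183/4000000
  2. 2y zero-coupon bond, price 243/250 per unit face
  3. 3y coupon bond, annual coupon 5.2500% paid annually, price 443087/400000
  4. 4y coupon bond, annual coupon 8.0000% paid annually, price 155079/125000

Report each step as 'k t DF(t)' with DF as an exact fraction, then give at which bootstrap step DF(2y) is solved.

step 1 [1y] bond c/1=17/400: DF=(4086183/4000000 − 17/400·(0))/(1+17/400) = 9799/10000 ≈ 0.979900
step 2 [2y] zero: DF = P = 243/250 ≈ 0.972000
step 3 [3y] bond c/1=21/400: DF=(443087/400000 − 21/400·(0.979900+0.972000))/(1+21/400) = 9551/10000 ≈ 0.955100
step 4 [4y] bond c/1=2/25: DF=(155079/125000 − 2/25·(0.979900+0.972000+0.955100))/(1+2/25) = 4667/5000 ≈ 0.933400

1 1 9799/10000
2 2 243/250
3 3 9551/10000
4 4 4667/5000
DF(2y) is solved at step 2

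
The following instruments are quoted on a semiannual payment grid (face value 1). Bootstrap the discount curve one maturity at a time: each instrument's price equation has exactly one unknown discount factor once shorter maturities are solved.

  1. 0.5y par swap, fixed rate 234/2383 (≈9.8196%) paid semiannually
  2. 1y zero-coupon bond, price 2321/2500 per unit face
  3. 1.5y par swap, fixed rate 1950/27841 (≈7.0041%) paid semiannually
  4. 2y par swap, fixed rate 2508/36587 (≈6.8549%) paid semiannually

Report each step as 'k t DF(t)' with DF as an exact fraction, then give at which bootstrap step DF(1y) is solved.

step 1 [0.5y] swap r/2=117/2383: DF=(1 − 117/2383·(0))/(1+117/2383) = 2383/2500 ≈ 0.953200
step 2 [1y] zero: DF = P = 2321/2500 ≈ 0.928400
step 3 [1.5y] swap r/2=975/27841: DF=(1 − 975/27841·(0.953200+0.928400))/(1+975/27841) = 361/400 ≈ 0.902500
step 4 [2y] swap r/2=1254/36587: DF=(1 − 1254/36587·(0.953200+0.928400+0.902500))/(1+1254/36587) = 4373/5000 ≈ 0.874600

1 1/2 2383/2500
2 1 2321/2500
3 3/2 361/400
4 2 4373/5000
DF(1y) is solved at step 2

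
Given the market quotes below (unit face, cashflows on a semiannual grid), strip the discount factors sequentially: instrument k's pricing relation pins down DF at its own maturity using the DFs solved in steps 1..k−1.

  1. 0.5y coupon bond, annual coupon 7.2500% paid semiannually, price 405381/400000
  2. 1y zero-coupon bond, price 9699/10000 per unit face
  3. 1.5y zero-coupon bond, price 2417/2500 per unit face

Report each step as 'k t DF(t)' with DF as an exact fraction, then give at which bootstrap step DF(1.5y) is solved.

step 1 [0.5y] bond c/2=29/800: DF=(405381/400000 − 29/800·(0))/(1+29/800) = 489/500 ≈ 0.978000
step 2 [1y] zero: DF = P = 9699/10000 ≈ 0.969900
step 3 [1.5y] zero: DF = P = 2417/2500 ≈ 0.966800

1 1/2 489/500
2 1 9699/10000
3 3/2 2417/2500
DF(1.5y) is solved at step 3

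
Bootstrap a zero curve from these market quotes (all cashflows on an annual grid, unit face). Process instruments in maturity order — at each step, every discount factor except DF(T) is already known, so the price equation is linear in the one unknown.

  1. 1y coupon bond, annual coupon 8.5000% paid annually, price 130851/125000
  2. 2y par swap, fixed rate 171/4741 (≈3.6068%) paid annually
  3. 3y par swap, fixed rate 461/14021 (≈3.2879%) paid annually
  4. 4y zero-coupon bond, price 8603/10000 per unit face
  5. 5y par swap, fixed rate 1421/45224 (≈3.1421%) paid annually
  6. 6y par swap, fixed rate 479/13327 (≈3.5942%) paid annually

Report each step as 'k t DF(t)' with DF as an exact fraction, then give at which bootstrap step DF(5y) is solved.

step 1 [1y] bond c/1=17/200: DF=(130851/125000 − 17/200·(0))/(1+17/200) = 603/625 ≈ 0.964800
step 2 [2y] swap r/1=171/4741: DF=(1 − 171/4741·(0.964800))/(1+171/4741) = 2329/2500 ≈ 0.931600
step 3 [3y] swap r/1=461/14021: DF=(1 − 461/14021·(0.964800+0.931600))/(1+461/14021) = 4539/5000 ≈ 0.907800
step 4 [4y] zero: DF = P = 8603/10000 ≈ 0.860300
step 5 [5y] swap r/1=1421/45224: DF=(1 − 1421/45224·(0.964800+0.931600+0.907800+0.860300))/(1+1421/45224) = 8579/10000 ≈ 0.857900
step 6 [6y] swap r/1=479/13327: DF=(1 − 479/13327·(0.964800+0.931600+0.907800+0.860300+0.857900))/(1+479/13327) = 2021/2500 ≈ 0.808400

1 1 603/625
2 2 2329/2500
3 3 4539/5000
4 4 8603/10000
5 5 8579/10000
6 6 2021/2500
DF(5y) is solved at step 5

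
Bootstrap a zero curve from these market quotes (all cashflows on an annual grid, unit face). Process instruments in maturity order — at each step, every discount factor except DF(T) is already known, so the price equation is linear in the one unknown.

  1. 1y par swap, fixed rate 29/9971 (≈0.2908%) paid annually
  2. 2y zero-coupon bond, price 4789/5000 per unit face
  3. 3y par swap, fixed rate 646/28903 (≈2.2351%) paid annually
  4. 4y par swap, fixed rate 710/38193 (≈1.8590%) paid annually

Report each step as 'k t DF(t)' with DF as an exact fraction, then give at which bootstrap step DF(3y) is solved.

step 1 [1y] swap r/1=29/9971: DF=(1 − 29/9971·(0))/(1+29/9971) = 9971/10000 ≈ 0.997100
step 2 [2y] zero: DF = P = 4789/5000 ≈ 0.957800
step 3 [3y] swap r/1=646/28903: DF=(1 − 646/28903·(0.997100+0.957800))/(1+646/28903) = 4677/5000 ≈ 0.935400
step 4 [4y] swap r/1=710/38193: DF=(1 − 710/38193·(0.997100+0.957800+0.935400))/(1+710/38193) = 929/1000 ≈ 0.929000

1 1 9971/10000
2 2 4789/5000
3 3 4677/5000
4 4 929/1000
DF(3y) is solved at step 3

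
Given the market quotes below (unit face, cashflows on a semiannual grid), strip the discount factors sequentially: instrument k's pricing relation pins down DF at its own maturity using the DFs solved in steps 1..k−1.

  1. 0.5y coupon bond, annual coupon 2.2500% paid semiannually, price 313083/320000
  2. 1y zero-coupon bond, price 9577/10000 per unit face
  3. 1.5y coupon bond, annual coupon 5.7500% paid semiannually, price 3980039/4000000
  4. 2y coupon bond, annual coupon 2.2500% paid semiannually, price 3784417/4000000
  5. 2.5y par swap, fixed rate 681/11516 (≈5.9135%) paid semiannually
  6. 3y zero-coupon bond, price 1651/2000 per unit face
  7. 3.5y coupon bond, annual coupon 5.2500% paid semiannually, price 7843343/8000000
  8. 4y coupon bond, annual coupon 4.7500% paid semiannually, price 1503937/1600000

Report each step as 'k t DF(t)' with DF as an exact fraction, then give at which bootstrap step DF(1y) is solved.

1 1/2 387/400
2 1 9577/10000
3 3/2 4567/5000
4 2 113/125
5 5/2 4319/5000
6 3 1651/2000
7 7/2 2041/2500
8 4 1933/2500
DF(1y) is solved at step 2

step 1 [0.5y] bond c/2=9/800: DF=(313083/320000 − 9/800·(0))/(1+9/800) = 387/400 ≈ 0.967500
step 2 [1y] zero: DF = P = 9577/10000 ≈ 0.957700
step 3 [1.5y] bond c/2=23/800: DF=(3980039/4000000 − 23/800·(0.967500+0.957700))/(1+23/800) = 4567/5000 ≈ 0.913400
step 4 [2y] bond c/2=9/800: DF=(3784417/4000000 − 9/800·(0.967500+0.957700+0.913400))/(1+9/800) = 113/125 ≈ 0.904000
step 5 [2.5y] swap r/2=681/23032: DF=(1 − 681/23032·(0.967500+0.957700+0.913400+0.904000))/(1+681/23032) = 4319/5000 ≈ 0.863800
step 6 [3y] zero: DF = P = 1651/2000 ≈ 0.825500
step 7 [3.5y] bond c/2=21/800: DF=(7843343/8000000 − 21/800·(0.967500+0.957700+0.913400+0.904000+0.863800+0.825500))/(1+21/800) = 2041/2500 ≈ 0.816400
step 8 [4y] bond c/2=19/800: DF=(1503937/1600000 − 19/800·(0.967500+0.957700+0.913400+0.904000+0.863800+0.825500+0.816400))/(1+19/800) = 1933/2500 ≈ 0.773200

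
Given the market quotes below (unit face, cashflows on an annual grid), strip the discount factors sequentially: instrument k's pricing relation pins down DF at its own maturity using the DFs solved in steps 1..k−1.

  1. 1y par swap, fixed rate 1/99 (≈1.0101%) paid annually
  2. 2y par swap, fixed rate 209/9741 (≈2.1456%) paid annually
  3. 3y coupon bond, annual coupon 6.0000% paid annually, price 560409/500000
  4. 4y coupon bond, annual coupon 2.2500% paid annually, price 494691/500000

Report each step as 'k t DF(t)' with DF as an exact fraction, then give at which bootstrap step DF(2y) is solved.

step 1 [1y] swap r/1=1/99: DF=(1 − 1/99·(0))/(1+1/99) = 99/100 ≈ 0.990000
step 2 [2y] swap r/1=209/9741: DF=(1 − 209/9741·(0.990000))/(1+209/9741) = 4791/5000 ≈ 0.958200
step 3 [3y] bond c/1=3/50: DF=(560409/500000 − 3/50·(0.990000+0.958200))/(1+3/50) = 9471/10000 ≈ 0.947100
step 4 [4y] bond c/1=9/400: DF=(494691/500000 − 9/400·(0.990000+0.958200+0.947100))/(1+9/400) = 9039/10000 ≈ 0.903900

1 1 99/100
2 2 4791/5000
3 3 9471/10000
4 4 9039/10000
DF(2y) is solved at step 2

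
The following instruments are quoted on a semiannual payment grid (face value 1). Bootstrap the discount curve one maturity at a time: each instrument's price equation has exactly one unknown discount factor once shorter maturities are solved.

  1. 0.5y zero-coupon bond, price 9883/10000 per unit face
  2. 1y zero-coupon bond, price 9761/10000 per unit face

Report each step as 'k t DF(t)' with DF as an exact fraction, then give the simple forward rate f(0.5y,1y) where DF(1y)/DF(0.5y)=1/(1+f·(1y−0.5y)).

1 1/2 9883/10000
2 1 9761/10000
f(0.5y,1y) = ((9883/10000)/(9761/10000) − 1)/(1/2) = 244/9761 ≈ 2.4997%

step 1 [0.5y] zero: DF = P = 9883/10000 ≈ 0.988300
step 2 [1y] zero: DF = P = 9761/10000 ≈ 0.976100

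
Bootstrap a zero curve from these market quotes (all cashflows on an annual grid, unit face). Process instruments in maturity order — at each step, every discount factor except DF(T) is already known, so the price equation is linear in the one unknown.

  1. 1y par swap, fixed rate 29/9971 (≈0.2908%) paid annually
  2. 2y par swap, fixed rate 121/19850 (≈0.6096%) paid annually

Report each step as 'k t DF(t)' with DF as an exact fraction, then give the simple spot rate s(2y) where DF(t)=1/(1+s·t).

step 1 [1y] swap r/1=29/9971: DF=(1 − 29/9971·(0))/(1+29/9971) = 9971/10000 ≈ 0.997100
step 2 [2y] swap r/1=121/19850: DF=(1 − 121/19850·(0.997100))/(1+121/19850) = 9879/10000 ≈ 0.987900

1 1 9971/10000
2 2 9879/10000
s(2y) = (1/(9879/10000) − 1)/(2) = 121/19758 ≈ 0.6124%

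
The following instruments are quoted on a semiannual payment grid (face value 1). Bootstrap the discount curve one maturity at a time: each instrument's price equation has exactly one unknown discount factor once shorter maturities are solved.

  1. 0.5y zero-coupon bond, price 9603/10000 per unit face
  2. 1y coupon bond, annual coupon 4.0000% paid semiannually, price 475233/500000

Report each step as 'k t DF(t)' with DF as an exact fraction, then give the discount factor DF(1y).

1 1/2 9603/10000
2 1 913/1000
DF(1y) = 913/1000 ≈ 0.913000

step 1 [0.5y] zero: DF = P = 9603/10000 ≈ 0.960300
step 2 [1y] bond c/2=1/50: DF=(475233/500000 − 1/50·(0.960300))/(1+1/50) = 913/1000 ≈ 0.913000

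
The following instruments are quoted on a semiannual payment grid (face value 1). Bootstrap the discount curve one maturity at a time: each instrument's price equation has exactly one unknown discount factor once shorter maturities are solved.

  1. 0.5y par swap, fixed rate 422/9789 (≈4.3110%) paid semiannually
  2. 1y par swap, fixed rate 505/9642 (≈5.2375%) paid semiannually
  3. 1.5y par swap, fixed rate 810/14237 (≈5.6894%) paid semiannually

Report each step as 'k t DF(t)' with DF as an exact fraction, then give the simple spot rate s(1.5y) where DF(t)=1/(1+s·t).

step 1 [0.5y] swap r/2=211/9789: DF=(1 − 211/9789·(0))/(1+211/9789) = 9789/10000 ≈ 0.978900
step 2 [1y] swap r/2=505/19284: DF=(1 − 505/19284·(0.978900))/(1+505/19284) = 1899/2000 ≈ 0.949500
step 3 [1.5y] swap r/2=405/14237: DF=(1 − 405/14237·(0.978900+0.949500))/(1+405/14237) = 919/1000 ≈ 0.919000

1 1/2 9789/10000
2 1 1899/2000
3 3/2 919/1000
s(1.5y) = (1/(919/1000) − 1)/(3/2) = 54/919 ≈ 5.8760%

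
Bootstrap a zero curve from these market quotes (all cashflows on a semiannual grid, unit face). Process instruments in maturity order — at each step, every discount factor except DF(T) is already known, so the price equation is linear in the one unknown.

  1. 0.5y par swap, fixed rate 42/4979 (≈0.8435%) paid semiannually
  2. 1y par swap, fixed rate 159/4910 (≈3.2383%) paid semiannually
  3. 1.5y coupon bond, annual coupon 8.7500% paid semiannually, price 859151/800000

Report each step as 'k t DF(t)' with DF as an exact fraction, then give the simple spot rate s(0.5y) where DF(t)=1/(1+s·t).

1 1/2 4979/5000
2 1 4841/5000
3 3/2 4733/5000
s(0.5y) = (1/(4979/5000) − 1)/(1/2) = 42/4979 ≈ 0.8435%

step 1 [0.5y] swap r/2=21/4979: DF=(1 − 21/4979·(0))/(1+21/4979) = 4979/5000 ≈ 0.995800
step 2 [1y] swap r/2=159/9820: DF=(1 − 159/9820·(0.995800))/(1+159/9820) = 4841/5000 ≈ 0.968200
step 3 [1.5y] bond c/2=7/160: DF=(859151/800000 − 7/160·(0.995800+0.968200))/(1+7/160) = 4733/5000 ≈ 0.946600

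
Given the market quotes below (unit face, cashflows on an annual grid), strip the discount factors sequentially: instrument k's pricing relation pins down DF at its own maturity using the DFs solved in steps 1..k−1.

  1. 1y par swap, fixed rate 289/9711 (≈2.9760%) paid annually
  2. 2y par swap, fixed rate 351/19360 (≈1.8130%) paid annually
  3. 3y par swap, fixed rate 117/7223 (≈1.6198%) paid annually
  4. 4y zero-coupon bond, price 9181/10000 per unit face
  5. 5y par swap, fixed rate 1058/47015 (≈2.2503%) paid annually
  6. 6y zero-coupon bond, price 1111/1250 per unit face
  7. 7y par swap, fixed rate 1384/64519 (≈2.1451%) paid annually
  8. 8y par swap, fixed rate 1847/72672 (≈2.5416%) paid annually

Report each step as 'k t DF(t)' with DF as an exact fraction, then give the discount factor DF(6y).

1 1 9711/10000
2 2 9649/10000
3 3 2383/2500
4 4 9181/10000
5 5 4471/5000
6 6 1111/1250
7 7 1077/1250
8 8 8153/10000
DF(6y) = 1111/1250 ≈ 0.888800

step 1 [1y] swap r/1=289/9711: DF=(1 − 289/9711·(0))/(1+289/9711) = 9711/10000 ≈ 0.971100
step 2 [2y] swap r/1=351/19360: DF=(1 − 351/19360·(0.971100))/(1+351/19360) = 9649/10000 ≈ 0.964900
step 3 [3y] swap r/1=117/7223: DF=(1 − 117/7223·(0.971100+0.964900))/(1+117/7223) = 2383/2500 ≈ 0.953200
step 4 [4y] zero: DF = P = 9181/10000 ≈ 0.918100
step 5 [5y] swap r/1=1058/47015: DF=(1 − 1058/47015·(0.971100+0.964900+0.953200+0.918100))/(1+1058/47015) = 4471/5000 ≈ 0.894200
step 6 [6y] zero: DF = P = 1111/1250 ≈ 0.888800
step 7 [7y] swap r/1=1384/64519: DF=(1 − 1384/64519·(0.971100+0.964900+0.953200+0.918100+0.894200+0.888800))/(1+1384/64519) = 1077/1250 ≈ 0.861600
step 8 [8y] swap r/1=1847/72672: DF=(1 − 1847/72672·(0.971100+0.964900+0.953200+0.918100+0.894200+0.888800+0.861600))/(1+1847/72672) = 8153/10000 ≈ 0.815300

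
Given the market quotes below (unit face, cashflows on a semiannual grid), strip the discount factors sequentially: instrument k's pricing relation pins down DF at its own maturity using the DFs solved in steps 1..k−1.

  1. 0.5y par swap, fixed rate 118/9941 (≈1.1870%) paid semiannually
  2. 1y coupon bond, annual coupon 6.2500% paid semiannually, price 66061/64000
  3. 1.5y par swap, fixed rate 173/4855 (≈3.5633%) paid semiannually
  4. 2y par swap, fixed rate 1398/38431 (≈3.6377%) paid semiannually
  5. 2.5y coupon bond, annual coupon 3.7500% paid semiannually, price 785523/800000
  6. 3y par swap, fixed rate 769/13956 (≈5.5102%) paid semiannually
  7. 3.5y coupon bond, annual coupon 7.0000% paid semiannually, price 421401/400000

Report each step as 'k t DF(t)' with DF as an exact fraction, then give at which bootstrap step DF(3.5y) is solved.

1 1/2 9941/10000
2 1 2427/2500
3 3/2 9481/10000
4 2 9301/10000
5 5/2 8931/10000
6 3 4231/5000
7 7/2 8291/10000
DF(3.5y) is solved at step 7

step 1 [0.5y] swap r/2=59/9941: DF=(1 − 59/9941·(0))/(1+59/9941) = 9941/10000 ≈ 0.994100
step 2 [1y] bond c/2=1/32: DF=(66061/64000 − 1/32·(0.994100))/(1+1/32) = 2427/2500 ≈ 0.970800
step 3 [1.5y] swap r/2=173/9710: DF=(1 − 173/9710·(0.994100+0.970800))/(1+173/9710) = 9481/10000 ≈ 0.948100
step 4 [2y] swap r/2=699/38431: DF=(1 − 699/38431·(0.994100+0.970800+0.948100))/(1+699/38431) = 9301/10000 ≈ 0.930100
step 5 [2.5y] bond c/2=3/160: DF=(785523/800000 − 3/160·(0.994100+0.970800+0.948100+0.930100))/(1+3/160) = 8931/10000 ≈ 0.893100
step 6 [3y] swap r/2=769/27912: DF=(1 − 769/27912·(0.994100+0.970800+0.948100+0.930100+0.893100))/(1+769/27912) = 4231/5000 ≈ 0.846200
step 7 [3.5y] bond c/2=7/200: DF=(421401/400000 − 7/200·(0.994100+0.970800+0.948100+0.930100+0.893100+0.846200))/(1+7/200) = 8291/10000 ≈ 0.829100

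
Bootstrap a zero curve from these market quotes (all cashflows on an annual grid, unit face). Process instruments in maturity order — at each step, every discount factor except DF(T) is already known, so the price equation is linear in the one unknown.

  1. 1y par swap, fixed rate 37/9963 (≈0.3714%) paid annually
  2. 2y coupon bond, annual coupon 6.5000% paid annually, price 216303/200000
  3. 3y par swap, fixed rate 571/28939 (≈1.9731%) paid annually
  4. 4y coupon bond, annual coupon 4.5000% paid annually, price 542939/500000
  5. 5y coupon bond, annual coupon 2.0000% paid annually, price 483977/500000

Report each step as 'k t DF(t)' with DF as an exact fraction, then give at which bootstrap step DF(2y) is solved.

step 1 [1y] swap r/1=37/9963: DF=(1 − 37/9963·(0))/(1+37/9963) = 9963/10000 ≈ 0.996300
step 2 [2y] bond c/1=13/200: DF=(216303/200000 − 13/200·(0.996300))/(1+13/200) = 9547/10000 ≈ 0.954700
step 3 [3y] swap r/1=571/28939: DF=(1 − 571/28939·(0.996300+0.954700))/(1+571/28939) = 9429/10000 ≈ 0.942900
step 4 [4y] bond c/1=9/200: DF=(542939/500000 − 9/200·(0.996300+0.954700+0.942900))/(1+9/200) = 1829/2000 ≈ 0.914500
step 5 [5y] bond c/1=1/50: DF=(483977/500000 − 1/50·(0.996300+0.954700+0.942900+0.914500))/(1+1/50) = 8743/10000 ≈ 0.874300

1 1 9963/10000
2 2 9547/10000
3 3 9429/10000
4 4 1829/2000
5 5 8743/10000
DF(2y) is solved at step 2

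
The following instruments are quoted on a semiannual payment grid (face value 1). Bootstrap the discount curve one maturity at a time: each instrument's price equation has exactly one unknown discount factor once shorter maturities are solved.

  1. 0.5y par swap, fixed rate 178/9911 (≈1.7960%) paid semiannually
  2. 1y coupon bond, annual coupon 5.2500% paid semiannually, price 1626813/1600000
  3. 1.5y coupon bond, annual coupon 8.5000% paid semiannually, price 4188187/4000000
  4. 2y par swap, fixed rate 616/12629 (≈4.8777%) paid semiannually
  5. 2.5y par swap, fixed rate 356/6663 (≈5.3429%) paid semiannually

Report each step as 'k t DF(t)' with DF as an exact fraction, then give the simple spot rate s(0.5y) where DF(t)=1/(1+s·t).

1 1/2 9911/10000
2 1 4827/5000
3 3/2 4623/5000
4 2 2269/2500
5 5/2 4377/5000
s(0.5y) = (1/(9911/10000) − 1)/(1/2) = 178/9911 ≈ 1.7960%

step 1 [0.5y] swap r/2=89/9911: DF=(1 − 89/9911·(0))/(1+89/9911) = 9911/10000 ≈ 0.991100
step 2 [1y] bond c/2=21/800: DF=(1626813/1600000 − 21/800·(0.991100))/(1+21/800) = 4827/5000 ≈ 0.965400
step 3 [1.5y] bond c/2=17/400: DF=(4188187/4000000 − 17/400·(0.991100+0.965400))/(1+17/400) = 4623/5000 ≈ 0.924600
step 4 [2y] swap r/2=308/12629: DF=(1 − 308/12629·(0.991100+0.965400+0.924600))/(1+308/12629) = 2269/2500 ≈ 0.907600
step 5 [2.5y] swap r/2=178/6663: DF=(1 − 178/6663·(0.991100+0.965400+0.924600+0.907600))/(1+178/6663) = 4377/5000 ≈ 0.875400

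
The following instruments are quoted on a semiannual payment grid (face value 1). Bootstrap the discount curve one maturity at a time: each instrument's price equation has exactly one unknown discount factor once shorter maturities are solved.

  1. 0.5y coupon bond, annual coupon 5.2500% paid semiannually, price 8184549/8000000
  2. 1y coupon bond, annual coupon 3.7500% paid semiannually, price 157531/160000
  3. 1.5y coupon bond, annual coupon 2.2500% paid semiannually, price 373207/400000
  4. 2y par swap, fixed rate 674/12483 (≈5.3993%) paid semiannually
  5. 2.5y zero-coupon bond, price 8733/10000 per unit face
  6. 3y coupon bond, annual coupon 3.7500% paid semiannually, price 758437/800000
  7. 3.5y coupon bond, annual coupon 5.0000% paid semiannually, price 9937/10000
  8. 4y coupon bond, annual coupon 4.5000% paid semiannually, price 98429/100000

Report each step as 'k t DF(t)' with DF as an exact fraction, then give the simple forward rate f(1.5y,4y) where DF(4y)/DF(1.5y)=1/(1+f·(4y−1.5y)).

step 1 [0.5y] bond c/2=21/800: DF=(8184549/8000000 − 21/800·(0))/(1+21/800) = 9969/10000 ≈ 0.996900
step 2 [1y] bond c/2=3/160: DF=(157531/160000 − 3/160·(0.996900))/(1+3/160) = 9481/10000 ≈ 0.948100
step 3 [1.5y] bond c/2=9/800: DF=(373207/400000 − 9/800·(0.996900+0.948100))/(1+9/800) = 901/1000 ≈ 0.901000
step 4 [2y] swap r/2=337/12483: DF=(1 − 337/12483·(0.996900+0.948100+0.901000))/(1+337/12483) = 8989/10000 ≈ 0.898900
step 5 [2.5y] zero: DF = P = 8733/10000 ≈ 0.873300
step 6 [3y] bond c/2=3/160: DF=(758437/800000 − 3/160·(0.996900+0.948100+0.901000+0.898900+0.873300))/(1+3/160) = 1057/1250 ≈ 0.845600
step 7 [3.5y] bond c/2=1/40: DF=(9937/10000 − 1/40·(0.996900+0.948100+0.901000+0.898900+0.873300+0.845600))/(1+1/40) = 4181/5000 ≈ 0.836200
step 8 [4y] bond c/2=9/400: DF=(98429/100000 − 9/400·(0.996900+0.948100+0.901000+0.898900+0.873300+0.845600+0.836200))/(1+9/400) = 103/125 ≈ 0.824000

1 1/2 9969/10000
2 1 9481/10000
3 3/2 901/1000
4 2 8989/10000
5 5/2 8733/10000
6 3 1057/1250
7 7/2 4181/5000
8 4 103/125
f(1.5y,4y) = ((901/1000)/(103/125) − 1)/(5/2) = 77/2060 ≈ 3.7379%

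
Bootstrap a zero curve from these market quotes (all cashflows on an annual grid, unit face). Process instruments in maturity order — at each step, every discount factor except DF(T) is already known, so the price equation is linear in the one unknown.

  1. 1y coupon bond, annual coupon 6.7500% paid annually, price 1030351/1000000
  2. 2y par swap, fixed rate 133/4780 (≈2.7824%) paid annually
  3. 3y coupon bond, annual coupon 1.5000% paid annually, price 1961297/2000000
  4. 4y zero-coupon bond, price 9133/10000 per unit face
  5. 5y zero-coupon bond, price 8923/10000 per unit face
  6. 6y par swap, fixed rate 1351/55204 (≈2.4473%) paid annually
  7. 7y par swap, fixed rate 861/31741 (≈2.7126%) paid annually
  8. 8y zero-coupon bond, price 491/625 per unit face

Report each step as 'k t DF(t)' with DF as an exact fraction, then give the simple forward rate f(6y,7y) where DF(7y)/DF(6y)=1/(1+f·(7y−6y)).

1 1 2413/2500
2 2 2367/2500
3 3 9379/10000
4 4 9133/10000
5 5 8923/10000
6 6 8649/10000
7 7 4139/5000
8 8 491/625
f(6y,7y) = ((8649/10000)/(4139/5000) − 1)/(1) = 371/8278 ≈ 4.4818%

step 1 [1y] bond c/1=27/400: DF=(1030351/1000000 − 27/400·(0))/(1+27/400) = 2413/2500 ≈ 0.965200
step 2 [2y] swap r/1=133/4780: DF=(1 − 133/4780·(0.965200))/(1+133/4780) = 2367/2500 ≈ 0.946800
step 3 [3y] bond c/1=3/200: DF=(1961297/2000000 − 3/200·(0.965200+0.946800))/(1+3/200) = 9379/10000 ≈ 0.937900
step 4 [4y] zero: DF = P = 9133/10000 ≈ 0.913300
step 5 [5y] zero: DF = P = 8923/10000 ≈ 0.892300
step 6 [6y] swap r/1=1351/55204: DF=(1 − 1351/55204·(0.965200+0.946800+0.937900+0.913300+0.892300))/(1+1351/55204) = 8649/10000 ≈ 0.864900
step 7 [7y] swap r/1=861/31741: DF=(1 − 861/31741·(0.965200+0.946800+0.937900+0.913300+0.892300+0.864900))/(1+861/31741) = 4139/5000 ≈ 0.827800
step 8 [8y] zero: DF = P = 491/625 ≈ 0.785600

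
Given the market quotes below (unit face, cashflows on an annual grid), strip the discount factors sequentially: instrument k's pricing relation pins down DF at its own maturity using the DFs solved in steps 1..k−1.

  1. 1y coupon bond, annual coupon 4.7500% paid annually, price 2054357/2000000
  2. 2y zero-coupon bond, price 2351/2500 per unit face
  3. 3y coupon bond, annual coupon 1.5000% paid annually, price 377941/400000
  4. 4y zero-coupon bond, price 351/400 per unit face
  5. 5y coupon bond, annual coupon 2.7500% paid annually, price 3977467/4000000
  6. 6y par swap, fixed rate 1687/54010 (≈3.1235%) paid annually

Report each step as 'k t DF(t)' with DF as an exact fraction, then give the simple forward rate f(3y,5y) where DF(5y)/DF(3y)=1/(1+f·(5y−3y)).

1 1 4903/5000
2 2 2351/2500
3 3 361/400
4 4 351/400
5 5 8687/10000
6 6 8313/10000
f(3y,5y) = ((361/400)/(8687/10000) − 1)/(2) = 169/8687 ≈ 1.9454%

step 1 [1y] bond c/1=19/400: DF=(2054357/2000000 − 19/400·(0))/(1+19/400) = 4903/5000 ≈ 0.980600
step 2 [2y] zero: DF = P = 2351/2500 ≈ 0.940400
step 3 [3y] bond c/1=3/200: DF=(377941/400000 − 3/200·(0.980600+0.940400))/(1+3/200) = 361/400 ≈ 0.902500
step 4 [4y] zero: DF = P = 351/400 ≈ 0.877500
step 5 [5y] bond c/1=11/400: DF=(3977467/4000000 − 11/400·(0.980600+0.940400+0.902500+0.877500))/(1+11/400) = 8687/10000 ≈ 0.868700
step 6 [6y] swap r/1=1687/54010: DF=(1 − 1687/54010·(0.980600+0.940400+0.902500+0.877500+0.868700))/(1+1687/54010) = 8313/10000 ≈ 0.831300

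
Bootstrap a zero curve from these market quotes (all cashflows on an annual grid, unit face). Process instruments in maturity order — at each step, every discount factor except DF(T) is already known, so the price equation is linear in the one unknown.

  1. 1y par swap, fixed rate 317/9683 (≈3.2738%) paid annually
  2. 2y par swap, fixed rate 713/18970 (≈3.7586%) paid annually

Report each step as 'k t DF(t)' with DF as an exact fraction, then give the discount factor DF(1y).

1 1 9683/10000
2 2 9287/10000
DF(1y) = 9683/10000 ≈ 0.968300

step 1 [1y] swap r/1=317/9683: DF=(1 − 317/9683·(0))/(1+317/9683) = 9683/10000 ≈ 0.968300
step 2 [2y] swap r/1=713/18970: DF=(1 − 713/18970·(0.968300))/(1+713/18970) = 9287/10000 ≈ 0.928700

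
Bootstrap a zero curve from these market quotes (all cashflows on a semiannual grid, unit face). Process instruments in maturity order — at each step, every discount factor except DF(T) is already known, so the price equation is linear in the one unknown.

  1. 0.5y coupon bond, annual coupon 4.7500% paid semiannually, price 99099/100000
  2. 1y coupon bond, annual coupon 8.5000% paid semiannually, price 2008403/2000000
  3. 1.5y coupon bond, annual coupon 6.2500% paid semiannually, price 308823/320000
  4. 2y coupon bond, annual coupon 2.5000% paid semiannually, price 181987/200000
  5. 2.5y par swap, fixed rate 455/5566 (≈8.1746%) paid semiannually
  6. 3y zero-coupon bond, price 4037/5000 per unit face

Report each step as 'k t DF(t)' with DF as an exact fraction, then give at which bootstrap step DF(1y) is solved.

1 1/2 121/125
2 1 4619/5000
3 3/2 1757/2000
4 2 1729/2000
5 5/2 409/500
6 3 4037/5000
DF(1y) is solved at step 2

step 1 [0.5y] bond c/2=19/800: DF=(99099/100000 − 19/800·(0))/(1+19/800) = 121/125 ≈ 0.968000
step 2 [1y] bond c/2=17/400: DF=(2008403/2000000 − 17/400·(0.968000))/(1+17/400) = 4619/5000 ≈ 0.923800
step 3 [1.5y] bond c/2=1/32: DF=(308823/320000 − 1/32·(0.968000+0.923800))/(1+1/32) = 1757/2000 ≈ 0.878500
step 4 [2y] bond c/2=1/80: DF=(181987/200000 − 1/80·(0.968000+0.923800+0.878500))/(1+1/80) = 1729/2000 ≈ 0.864500
step 5 [2.5y] swap r/2=455/11132: DF=(1 − 455/11132·(0.968000+0.923800+0.878500+0.864500))/(1+455/11132) = 409/500 ≈ 0.818000
step 6 [3y] zero: DF = P = 4037/5000 ≈ 0.807400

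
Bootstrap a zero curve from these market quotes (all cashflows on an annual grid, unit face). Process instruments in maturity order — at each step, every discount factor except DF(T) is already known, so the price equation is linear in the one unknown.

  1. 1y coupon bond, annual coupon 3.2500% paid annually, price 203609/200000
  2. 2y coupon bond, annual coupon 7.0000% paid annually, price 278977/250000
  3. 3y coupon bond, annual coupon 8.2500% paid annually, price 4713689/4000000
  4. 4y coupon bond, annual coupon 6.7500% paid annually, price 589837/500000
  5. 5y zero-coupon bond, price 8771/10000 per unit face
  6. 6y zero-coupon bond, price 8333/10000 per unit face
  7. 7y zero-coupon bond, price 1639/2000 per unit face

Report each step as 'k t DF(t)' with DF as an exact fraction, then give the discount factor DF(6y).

step 1 [1y] bond c/1=13/400: DF=(203609/200000 − 13/400·(0))/(1+13/400) = 493/500 ≈ 0.986000
step 2 [2y] bond c/1=7/100: DF=(278977/250000 − 7/100·(0.986000))/(1+7/100) = 1223/1250 ≈ 0.978400
step 3 [3y] bond c/1=33/400: DF=(4713689/4000000 − 33/400·(0.986000+0.978400))/(1+33/400) = 9389/10000 ≈ 0.938900
step 4 [4y] bond c/1=27/400: DF=(589837/500000 − 27/400·(0.986000+0.978400+0.938900))/(1+27/400) = 1843/2000 ≈ 0.921500
step 5 [5y] zero: DF = P = 8771/10000 ≈ 0.877100
step 6 [6y] zero: DF = P = 8333/10000 ≈ 0.833300
step 7 [7y] zero: DF = P = 1639/2000 ≈ 0.819500

1 1 493/500
2 2 1223/1250
3 3 9389/10000
4 4 1843/2000
5 5 8771/10000
6 6 8333/10000
7 7 1639/2000
DF(6y) = 8333/10000 ≈ 0.833300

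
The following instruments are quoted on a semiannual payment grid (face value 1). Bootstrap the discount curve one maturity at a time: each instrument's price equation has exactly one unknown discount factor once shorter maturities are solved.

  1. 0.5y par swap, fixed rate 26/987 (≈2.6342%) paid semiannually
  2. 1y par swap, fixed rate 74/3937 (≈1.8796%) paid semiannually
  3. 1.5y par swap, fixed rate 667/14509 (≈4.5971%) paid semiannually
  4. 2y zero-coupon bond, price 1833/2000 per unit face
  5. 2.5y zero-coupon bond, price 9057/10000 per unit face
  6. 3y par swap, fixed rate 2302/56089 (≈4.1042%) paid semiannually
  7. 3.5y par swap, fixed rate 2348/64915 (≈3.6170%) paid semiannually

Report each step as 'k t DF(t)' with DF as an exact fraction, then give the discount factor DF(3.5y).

step 1 [0.5y] swap r/2=13/987: DF=(1 − 13/987·(0))/(1+13/987) = 987/1000 ≈ 0.987000
step 2 [1y] swap r/2=37/3937: DF=(1 − 37/3937·(0.987000))/(1+37/3937) = 1963/2000 ≈ 0.981500
step 3 [1.5y] swap r/2=667/29018: DF=(1 − 667/29018·(0.987000+0.981500))/(1+667/29018) = 9333/10000 ≈ 0.933300
step 4 [2y] zero: DF = P = 1833/2000 ≈ 0.916500
step 5 [2.5y] zero: DF = P = 9057/10000 ≈ 0.905700
step 6 [3y] swap r/2=1151/56089: DF=(1 − 1151/56089·(0.987000+0.981500+0.933300+0.916500+0.905700))/(1+1151/56089) = 8849/10000 ≈ 0.884900
step 7 [3.5y] swap r/2=1174/64915: DF=(1 − 1174/64915·(0.987000+0.981500+0.933300+0.916500+0.905700+0.884900))/(1+1174/64915) = 4413/5000 ≈ 0.882600

1 1/2 987/1000
2 1 1963/2000
3 3/2 9333/10000
4 2 1833/2000
5 5/2 9057/10000
6 3 8849/10000
7 7/2 4413/5000
DF(3.5y) = 4413/5000 ≈ 0.882600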